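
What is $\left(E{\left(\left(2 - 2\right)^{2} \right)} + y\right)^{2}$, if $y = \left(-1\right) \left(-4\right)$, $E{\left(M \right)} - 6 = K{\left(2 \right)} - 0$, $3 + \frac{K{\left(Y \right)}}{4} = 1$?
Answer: $4$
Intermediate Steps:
$K{\left(Y \right)} = -8$ ($K{\left(Y \right)} = -12 + 4 \cdot 1 = -12 + 4 = -8$)
$E{\left(M \right)} = -2$ ($E{\left(M \right)} = 6 - 8 = -2$)
$y = 4$
$\left(E{\left(\left(2 - 2\right)^{2} \right)} + y\right)^{2} = \left(-2 + 4\right)^{2} = 2^{2} = 4$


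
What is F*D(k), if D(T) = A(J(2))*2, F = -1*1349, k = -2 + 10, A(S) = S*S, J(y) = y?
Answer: -10792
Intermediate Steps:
A(S) = S²
k = 8
F = -1349
D(T) = 8 (D(T) = 2²*2 = 4*2 = 8)
F*D(k) = -1349*8 = -10792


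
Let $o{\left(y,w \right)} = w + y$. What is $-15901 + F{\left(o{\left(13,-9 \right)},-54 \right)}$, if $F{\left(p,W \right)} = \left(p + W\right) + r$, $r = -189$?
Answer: $-16140$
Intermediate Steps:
$F{\left(p,W \right)} = -189 + W + p$ ($F{\left(p,W \right)} = \left(p + W\right) - 189 = \left(W + p\right) - 189 = -189 + W + p$)
$-15901 + F{\left(o{\left(13,-9 \right)},-54 \right)} = -15901 - 239 = -16140$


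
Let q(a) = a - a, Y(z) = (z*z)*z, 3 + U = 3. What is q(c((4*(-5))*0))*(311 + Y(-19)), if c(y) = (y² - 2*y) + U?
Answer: 0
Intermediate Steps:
U = 0 (U = -3 + 3 = 0)
Y(z) = z³ (Y(z) = z²*z = z³)
c(y) = y² - 2*y (c(y) = (y² - 2*y) + 0 = y² - 2*y)
q(a) = 0
q(c((4*(-5))*0))*(311 + Y(-19)) = 0*(311 + (-19)³) = 0*(311 - 6859) = 0*(-6548) = 0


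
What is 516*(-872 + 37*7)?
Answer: -316308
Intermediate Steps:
516*(-872 + 37*7) = 516*(-872 + 259) = 516*(-613) = -316308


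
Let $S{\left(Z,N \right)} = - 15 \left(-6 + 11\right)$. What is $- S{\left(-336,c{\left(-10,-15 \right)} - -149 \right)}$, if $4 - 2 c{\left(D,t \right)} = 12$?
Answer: $75$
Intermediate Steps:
$c{\left(D,t \right)} = -4$ ($c{\left(D,t \right)} = 2 - 6 = -4$)
$S{\left(Z,N \right)} = -75$ ($S{\left(Z,N \right)} = \left(-15\right) 5 = -75$)
$- S{\left(-336,c{\left(-10,-15 \right)} - -149 \right)} = \left(-1\right) \left(-75\right) = 75$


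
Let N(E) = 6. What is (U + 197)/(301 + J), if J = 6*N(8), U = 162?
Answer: 359/337 ≈ 1.0653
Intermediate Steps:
J = 36 (J = 6*6 = 36)
(U + 197)/(301 + J) = (162 + 197)/(301 + 36) = 359/337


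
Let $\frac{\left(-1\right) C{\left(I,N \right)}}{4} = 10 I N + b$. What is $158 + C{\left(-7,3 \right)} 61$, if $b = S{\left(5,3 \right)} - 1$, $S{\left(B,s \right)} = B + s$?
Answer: $49690$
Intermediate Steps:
$b = 7$ ($b = \left(5 + 3\right) - 1 = 8 - 1 = 7$)
$C{\left(I,N \right)} = -28 - 40 I N$ ($C{\left(I,N \right)} = - 4 \left(10 I N + 7\right) = - 4 \left(7 + 10 I N\right) = -28 - 40 I N$)
$158 + C{\left(-7,3 \right)} 61 = 158 + \left(-28 - \left(-280\right) 3\right) 61 = 158 + \left(-28 + 840\right) 61 = 158 + 812 \cdot 61 = 158 + 49532 = 49690$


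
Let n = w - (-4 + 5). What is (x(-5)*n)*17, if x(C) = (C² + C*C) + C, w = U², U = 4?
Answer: 11475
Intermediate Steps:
w = 16 (w = 4² = 16)
x(C) = C + 2*C² (x(C) = (C² + C²) + C = 2*C² + C = C + 2*C²)
n = 15 (n = 16 - (-4 + 5) = 16 - 1*1 = 16 - 1 = 15)
(x(-5)*n)*17 = (-5*(1 + 2*(-5))*15)*17 = (-5*(1 - 10)*15)*17 = (-5*(-9)*15)*17 = (45*15)*17 = 675*17 = 11475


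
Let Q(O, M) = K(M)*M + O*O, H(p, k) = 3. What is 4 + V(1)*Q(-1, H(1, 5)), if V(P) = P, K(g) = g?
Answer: 14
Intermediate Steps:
Q(O, M) = M² + O² (Q(O, M) = M*M + O*O = M² + O²)
4 + V(1)*Q(-1, H(1, 5)) = 4 + 1*(3² + (-1)²) = 4 + 1*(9 + 1) = 4 + 1*10 = 4 + 10 = 14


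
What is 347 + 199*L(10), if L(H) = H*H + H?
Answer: 22237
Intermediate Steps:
L(H) = H + H**2 (L(H) = H**2 + H = H + H**2)
347 + 199*L(10) = 347 + 199*(10*(1 + 10)) = 347 + 199*(10*11) = 347 + 199*110 = 347 + 21890 = 22237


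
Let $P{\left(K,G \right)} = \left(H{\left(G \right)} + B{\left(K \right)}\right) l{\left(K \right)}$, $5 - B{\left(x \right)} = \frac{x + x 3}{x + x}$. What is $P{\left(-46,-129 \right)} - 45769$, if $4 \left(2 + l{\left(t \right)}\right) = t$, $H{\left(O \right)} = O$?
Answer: $-44068$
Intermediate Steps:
$l{\left(t \right)} = -2 + \frac{t}{4}$
$B{\left(x \right)} = 3$ ($B{\left(x \right)} = 5 - \frac{x + x 3}{x + x} = 5 - \frac{x + 3 x}{2 x} = 5 - 4 x \frac{1}{2 x} = 5 - 2 = 3$)
$P{\left(K,G \right)} = \left(-2 + \frac{K}{4}\right) \left(3 + G\right)$ ($P{\left(K,G \right)} = \left(G + 3\right) \left(-2 + \frac{K}{4}\right) = \left(3 + G\right) \left(-2 + \frac{K}{4}\right) = \left(-2 + \frac{K}{4}\right) \left(3 + G\right)$)
$P{\left(-46,-129 \right)} - 45769 = \frac{\left(-8 - 46\right) \left(3 - 129\right)}{4} - 45769 = \frac{1}{4} \left(-54\right) \left(-126\right) - 45769 = 1701 - 45769 = -44068$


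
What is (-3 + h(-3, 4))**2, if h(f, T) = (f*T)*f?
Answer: 1089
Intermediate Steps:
h(f, T) = T*f**2 (h(f, T) = (T*f)*f = T*f**2)
(-3 + h(-3, 4))**2 = (-3 + 4*(-3)**2)**2 = (-3 + 4*9)**2 = (-3 + 36)**2 = 33**2 = 1089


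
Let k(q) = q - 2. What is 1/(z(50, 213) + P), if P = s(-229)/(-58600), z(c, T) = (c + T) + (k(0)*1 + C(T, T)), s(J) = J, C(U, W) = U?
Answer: 58600/27776629 ≈ 0.0021097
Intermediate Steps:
k(q) = -2 + q
z(c, T) = -2 + c + 2*T (z(c, T) = (c + T) + ((-2 + 0)*1 + T) = (T + c) + (-2*1 + T) = (T + c) + (-2 + T) = -2 + c + 2*T)
P = 229/58600 (P = -229/(-58600) = -229*(-1/58600) = 229/58600 ≈ 0.0039079)
1/(z(50, 213) + P) = 1/((-2 + 50 + 2*213) + 229/58600) = 1/((-2 + 50 + 426) + 229/58600) = 1/(474 + 229/58600) = 1/(27776629/58600) = 58600/27776629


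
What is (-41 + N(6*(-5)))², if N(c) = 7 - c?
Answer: 16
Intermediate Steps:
(-41 + N(6*(-5)))² = (-41 + (7 - 6*(-5)))² = (-41 + (7 - 1*(-30)))² = (-41 + (7 + 30))² = (-41 + 37)² = (-4)² = 16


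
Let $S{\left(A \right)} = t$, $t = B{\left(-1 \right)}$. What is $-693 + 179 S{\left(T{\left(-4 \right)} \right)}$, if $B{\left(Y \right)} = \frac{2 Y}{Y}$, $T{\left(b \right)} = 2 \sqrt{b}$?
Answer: $-335$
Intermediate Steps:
$B{\left(Y \right)} = 2$
$t = 2$
$S{\left(A \right)} = 2$
$-693 + 179 S{\left(T{\left(-4 \right)} \right)} = -693 + 179 \cdot 2 = -693 + 358 = -335$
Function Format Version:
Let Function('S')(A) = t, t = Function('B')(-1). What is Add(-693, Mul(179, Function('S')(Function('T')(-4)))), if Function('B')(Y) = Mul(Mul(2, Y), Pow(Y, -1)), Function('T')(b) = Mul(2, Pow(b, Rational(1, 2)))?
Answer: -335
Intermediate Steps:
Function('B')(Y) = 2
t = 2
Function('S')(A) = 2
Add(-693, Mul(179, Function('S')(Function('T')(-4)))) = Add(-693, Mul(179, 2)) = Add(-693, 358) = -335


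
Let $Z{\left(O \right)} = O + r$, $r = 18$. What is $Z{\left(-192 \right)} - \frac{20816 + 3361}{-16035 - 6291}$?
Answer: $- \frac{1286849}{7442} \approx -172.92$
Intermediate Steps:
$Z{\left(O \right)} = 18 + O$ ($Z{\left(O \right)} = O + 18 = 18 + O$)
$Z{\left(-192 \right)} - \frac{20816 + 3361}{-16035 - 6291} = \left(18 - 192\right) - \frac{20816 + 3361}{-16035 - 6291} = -174 - \frac{24177}{-22326} = -174 - 24177 \left(- \frac{1}{22326}\right) = -174 - - \frac{8059}{7442} = -174 + \frac{8059}{7442} = - \frac{1286849}{7442}$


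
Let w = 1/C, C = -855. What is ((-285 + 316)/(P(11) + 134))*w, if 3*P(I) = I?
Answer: -31/117705 ≈ -0.00026337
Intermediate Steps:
P(I) = I/3
w = -1/855 (w = 1/(-855) = -1/855 ≈ -0.0011696)
((-285 + 316)/(P(11) + 134))*w = ((-285 + 316)/((1/3)*11 + 134))*(-1/855) = (31/(11/3 + 134))*(-1/855) = (31/(413/3))*(-1/855) = (31*(3/413))*(-1/855) = (93/413)*(-1/855) = -31/117705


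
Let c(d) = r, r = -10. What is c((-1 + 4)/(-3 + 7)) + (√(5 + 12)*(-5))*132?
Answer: -10 - 660*√17 ≈ -2731.3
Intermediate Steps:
c(d) = -10
c((-1 + 4)/(-3 + 7)) + (√(5 + 12)*(-5))*132 = -10 + (√(5 + 12)*(-5))*132 = -10 + (√17*(-5))*132 = -10 - 5*√17*132 = -10 - 660*√17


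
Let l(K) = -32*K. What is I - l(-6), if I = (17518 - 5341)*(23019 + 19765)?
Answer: 520980576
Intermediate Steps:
I = 520980768 (I = 12177*42784 = 520980768)
I - l(-6) = 520980768 - (-32)*(-6) = 520980768 - 1*192 = 520980768 - 192 = 520980576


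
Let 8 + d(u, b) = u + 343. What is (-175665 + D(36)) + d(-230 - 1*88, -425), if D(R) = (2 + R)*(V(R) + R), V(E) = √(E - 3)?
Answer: -174280 + 38*√33 ≈ -1.7406e+5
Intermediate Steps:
V(E) = √(-3 + E)
D(R) = (2 + R)*(R + √(-3 + R)) (D(R) = (2 + R)*(√(-3 + R) + R) = (2 + R)*(R + √(-3 + R)))
d(u, b) = 335 + u (d(u, b) = -8 + (u + 343) = -8 + (343 + u) = 335 + u)
(-175665 + D(36)) + d(-230 - 1*88, -425) = (-175665 + (36² + 2*36 + 2*√(-3 + 36) + 36*√(-3 + 36))) + (335 + (-230 - 1*88)) = (-175665 + (1296 + 72 + 2*√33 + 36*√33)) + (335 + (-230 - 88)) = (-175665 + (1368 + 38*√33)) + (335 - 318) = (-174297 + 38*√33) + 17 = -174280 + 38*√33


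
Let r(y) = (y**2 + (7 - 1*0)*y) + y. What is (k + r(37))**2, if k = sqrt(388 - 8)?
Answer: 2772605 + 6660*sqrt(95) ≈ 2.8375e+6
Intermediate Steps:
r(y) = y**2 + 8*y (r(y) = (y**2 + (7 + 0)*y) + y = (y**2 + 7*y) + y = y**2 + 8*y)
k = 2*sqrt(95) (k = sqrt(380) = 2*sqrt(95) ≈ 19.494)
(k + r(37))**2 = (2*sqrt(95) + 37*(8 + 37))**2 = (2*sqrt(95) + 37*45)**2 = (2*sqrt(95) + 1665)**2 = (1665 + 2*sqrt(95))**2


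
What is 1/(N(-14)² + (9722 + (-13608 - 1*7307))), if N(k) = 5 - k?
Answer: -1/10832 ≈ -9.2319e-5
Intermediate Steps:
1/(N(-14)² + (9722 + (-13608 - 1*7307))) = 1/((5 - 1*(-14))² + (9722 + (-13608 - 1*7307))) = 1/((5 + 14)² + (9722 + (-13608 - 7307))) = 1/(19² + (9722 - 20915)) = 1/(361 - 11193) = 1/(-10832) = -1/10832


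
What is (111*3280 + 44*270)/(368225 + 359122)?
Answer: 125320/242449 ≈ 0.51689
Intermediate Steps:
(111*3280 + 44*270)/(368225 + 359122) = (364080 + 11880)/727347 = 375960*(1/727347) = 125320/242449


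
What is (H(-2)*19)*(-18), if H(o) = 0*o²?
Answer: 0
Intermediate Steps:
H(o) = 0
(H(-2)*19)*(-18) = (0*19)*(-18) = 0*(-18) = 0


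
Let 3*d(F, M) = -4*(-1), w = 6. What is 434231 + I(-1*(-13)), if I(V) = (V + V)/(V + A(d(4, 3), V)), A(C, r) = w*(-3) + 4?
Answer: 434205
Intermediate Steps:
d(F, M) = 4/3 (d(F, M) = (-4*(-1))/3 = (⅓)*4 = 4/3)
A(C, r) = -14 (A(C, r) = 6*(-3) + 4 = -18 + 4 = -14)
I(V) = 2*V/(-14 + V) (I(V) = (V + V)/(V - 14) = (2*V)/(-14 + V) = 2*V/(-14 + V))
434231 + I(-1*(-13)) = 434231 + 2*(-1*(-13))/(-14 - 1*(-13)) = 434231 + 2*13/(-14 + 13) = 434231 + 2*13/(-1) = 434231 + 2*13*(-1) = 434231 - 26 = 434205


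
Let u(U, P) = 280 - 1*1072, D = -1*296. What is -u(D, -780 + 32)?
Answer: 792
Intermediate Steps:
D = -296
u(U, P) = -792 (u(U, P) = 280 - 1072 = -792)
-u(D, -780 + 32) = -1*(-792) = 792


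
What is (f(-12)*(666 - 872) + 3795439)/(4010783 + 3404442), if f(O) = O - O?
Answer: 3795439/7415225 ≈ 0.51184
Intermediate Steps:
f(O) = 0
(f(-12)*(666 - 872) + 3795439)/(4010783 + 3404442) = (0*(666 - 872) + 3795439)/(4010783 + 3404442) = (0*(-206) + 3795439)/7415225 = (0 + 3795439)*(1/7415225) = 3795439*(1/7415225) = 3795439/7415225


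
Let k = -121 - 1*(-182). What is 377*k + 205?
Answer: 23202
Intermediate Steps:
k = 61 (k = -121 + 182 = 61)
377*k + 205 = 377*61 + 205 = 22997 + 205 = 23202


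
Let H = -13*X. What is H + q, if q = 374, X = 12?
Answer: 218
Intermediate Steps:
H = -156 (H = -13*12 = -156)
H + q = -156 + 374 = 218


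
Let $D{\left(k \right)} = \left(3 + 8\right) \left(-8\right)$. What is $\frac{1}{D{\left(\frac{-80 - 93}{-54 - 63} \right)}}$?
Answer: $- \frac{1}{88} \approx -0.011364$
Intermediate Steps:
$D{\left(k \right)} = -88$ ($D{\left(k \right)} = 11 \left(-8\right) = -88$)
$\frac{1}{D{\left(\frac{-80 - 93}{-54 - 63} \right)}} = \frac{1}{-88} = - \frac{1}{88}$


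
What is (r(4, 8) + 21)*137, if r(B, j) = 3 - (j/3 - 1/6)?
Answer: 5891/2 ≈ 2945.5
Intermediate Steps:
r(B, j) = 19/6 - j/3 (r(B, j) = 3 - (j*(⅓) - 1*⅙) = 3 - (j/3 - ⅙) = 3 - (-⅙ + j/3) = 3 + (⅙ - j/3) = 19/6 - j/3)
(r(4, 8) + 21)*137 = ((19/6 - ⅓*8) + 21)*137 = ((19/6 - 8/3) + 21)*137 = (½ + 21)*137 = (43/2)*137 = 5891/2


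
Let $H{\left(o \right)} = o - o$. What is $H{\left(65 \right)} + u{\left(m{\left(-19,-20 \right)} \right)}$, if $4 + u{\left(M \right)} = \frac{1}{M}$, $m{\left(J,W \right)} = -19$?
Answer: $- \frac{77}{19} \approx -4.0526$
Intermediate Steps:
$H{\left(o \right)} = 0$
$u{\left(M \right)} = -4 + \frac{1}{M}$
$H{\left(65 \right)} + u{\left(m{\left(-19,-20 \right)} \right)} = 0 - \left(4 - \frac{1}{-19}\right) = 0 - \frac{77}{19} = - \frac{77}{19}$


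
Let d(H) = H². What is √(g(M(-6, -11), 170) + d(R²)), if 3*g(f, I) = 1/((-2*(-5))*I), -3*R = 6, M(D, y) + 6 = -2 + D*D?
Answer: √4161651/510 ≈ 4.0000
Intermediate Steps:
M(D, y) = -8 + D² (M(D, y) = -6 + (-2 + D*D) = -6 + (-2 + D²) = -8 + D²)
R = -2 (R = -⅓*6 = -2)
g(f, I) = 1/(30*I) (g(f, I) = 1/(3*(((-2*(-5))*I))) = 1/(3*((10*I))) = (1/(10*I))/3 = 1/(30*I))
√(g(M(-6, -11), 170) + d(R²)) = √((1/30)/170 + ((-2)²)²) = √((1/30)*(1/170) + 4²) = √(1/5100 + 16) = √(81601/5100) = √4161651/510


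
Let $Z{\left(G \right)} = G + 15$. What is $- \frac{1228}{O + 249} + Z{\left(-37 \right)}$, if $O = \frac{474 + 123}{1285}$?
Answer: $- \frac{4315172}{160281} \approx -26.923$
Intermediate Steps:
$Z{\left(G \right)} = 15 + G$
$O = \frac{597}{1285}$ ($O = 597 \cdot \frac{1}{1285} = \frac{597}{1285} \approx 0.46459$)
$- \frac{1228}{O + 249} + Z{\left(-37 \right)} = - \frac{1228}{\frac{597}{1285} + 249} + \left(15 - 37\right) = - \frac{1228}{\frac{320562}{1285}} - 22 = \left(-1228\right) \frac{1285}{320562} - 22 = - \frac{788990}{160281} - 22 = - \frac{4315172}{160281}$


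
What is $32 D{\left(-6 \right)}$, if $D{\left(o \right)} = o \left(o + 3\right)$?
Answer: $576$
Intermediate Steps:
$D{\left(o \right)} = o \left(3 + o\right)$
$32 D{\left(-6 \right)} = 32 \left(- 6 \left(3 - 6\right)\right) = 32 \left(\left(-6\right) \left(-3\right)\right) = 32 \cdot 18 = 576$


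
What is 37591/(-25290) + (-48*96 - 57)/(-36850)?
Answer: -2534501/1863873 ≈ -1.3598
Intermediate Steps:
37591/(-25290) + (-48*96 - 57)/(-36850) = 37591*(-1/25290) + (-4608 - 57)*(-1/36850) = -37591/25290 - 4665*(-1/36850) = -37591/25290 + 933/7370 = -2534501/1863873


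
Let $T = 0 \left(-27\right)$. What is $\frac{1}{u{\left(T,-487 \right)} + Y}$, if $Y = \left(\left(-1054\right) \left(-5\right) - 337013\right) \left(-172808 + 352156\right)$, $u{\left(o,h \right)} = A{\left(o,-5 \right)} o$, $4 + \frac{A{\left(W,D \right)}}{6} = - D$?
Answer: $- \frac{1}{59497443564} \approx -1.6807 \cdot 10^{-11}$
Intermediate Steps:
$A{\left(W,D \right)} = -24 - 6 D$ ($A{\left(W,D \right)} = -24 + 6 \left(- D\right) = -24 - 6 D$)
$T = 0$
$u{\left(o,h \right)} = 6 o$ ($u{\left(o,h \right)} = \left(-24 - -30\right) o = \left(-24 + 30\right) o = 6 o$)
$Y = -59497443564$ ($Y = \left(5270 - 337013\right) 179348 = \left(-331743\right) 179348 = -59497443564$)
$\frac{1}{u{\left(T,-487 \right)} + Y} = \frac{1}{6 \cdot 0 - 59497443564} = \frac{1}{0 - 59497443564} = \frac{1}{-59497443564} = - \frac{1}{59497443564}$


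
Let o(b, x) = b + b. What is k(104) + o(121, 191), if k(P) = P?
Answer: 346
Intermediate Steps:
o(b, x) = 2*b
k(104) + o(121, 191) = 104 + 2*121 = 104 + 242 = 346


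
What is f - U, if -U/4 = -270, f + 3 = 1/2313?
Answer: -2504978/2313 ≈ -1083.0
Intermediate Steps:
f = -6938/2313 (f = -3 + 1/2313 = -6938/2313 ≈ -2.9996)
U = 1080 (U = -4*(-270) = 1080)
f - U = -6938/2313 - 1*1080 = -6938/2313 - 1080 = -2504978/2313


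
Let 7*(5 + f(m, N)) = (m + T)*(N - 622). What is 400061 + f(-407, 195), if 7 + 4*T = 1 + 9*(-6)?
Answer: 425798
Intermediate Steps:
T = -15 (T = -7/4 + (1 + 9*(-6))/4 = -7/4 + (1 - 54)/4 = -7/4 + (1/4)*(-53) = -7/4 - 53/4 = -15)
f(m, N) = -5 + (-622 + N)*(-15 + m)/7 (f(m, N) = -5 + ((m - 15)*(N - 622))/7 = -5 + ((-15 + m)*(-622 + N))/7 = -5 + ((-622 + N)*(-15 + m))/7 = -5 + (-622 + N)*(-15 + m)/7)
400061 + f(-407, 195) = 400061 + (9295/7 - 622/7*(-407) - 15/7*195 + (1/7)*195*(-407)) = 400061 + (9295/7 + 253154/7 - 2925/7 - 79365/7) = 400061 + 25737 = 425798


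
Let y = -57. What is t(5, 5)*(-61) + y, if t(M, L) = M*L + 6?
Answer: -1948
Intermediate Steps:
t(M, L) = 6 + L*M (t(M, L) = L*M + 6 = 6 + L*M)
t(5, 5)*(-61) + y = (6 + 5*5)*(-61) - 57 = (6 + 25)*(-61) - 57 = 31*(-61) - 57 = -1891 - 57 = -1948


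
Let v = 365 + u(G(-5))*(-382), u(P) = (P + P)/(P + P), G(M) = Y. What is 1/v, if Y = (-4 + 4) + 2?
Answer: -1/17 ≈ -0.058824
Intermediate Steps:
Y = 2 (Y = 0 + 2 = 2)
G(M) = 2
u(P) = 1 (u(P) = (2*P)/((2*P)) = (2*P)*(1/(2*P)) = 1)
v = -17 (v = 365 + 1*(-382) = 365 - 382 = -17)
1/v = 1/(-17) = -1/17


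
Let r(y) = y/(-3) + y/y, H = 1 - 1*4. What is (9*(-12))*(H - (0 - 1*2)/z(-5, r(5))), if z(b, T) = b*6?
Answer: 1656/5 ≈ 331.20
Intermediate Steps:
H = -3 (H = 1 - 4 = -3)
r(y) = 1 - y/3 (r(y) = y*(-⅓) + 1 = -y/3 + 1 = 1 - y/3)
z(b, T) = 6*b
(9*(-12))*(H - (0 - 1*2)/z(-5, r(5))) = (9*(-12))*(-3 - (0 - 1*2)/(6*(-5))) = -108*(-3 - (0 - 2)/(-30)) = -108*(-3 - (-2)*(-1)/30) = -108*(-3 - 1*1/15) = -108*(-3 - 1/15) = -108*(-46/15) = 1656/5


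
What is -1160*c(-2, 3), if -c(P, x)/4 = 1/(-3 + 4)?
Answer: 4640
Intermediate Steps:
c(P, x) = -4 (c(P, x) = -4/(-3 + 4) = -4/1 = -4*1 = -4)
-1160*c(-2, 3) = -1160*(-4) = 4640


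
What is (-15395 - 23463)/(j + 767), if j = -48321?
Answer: 19429/23777 ≈ 0.81713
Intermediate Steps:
(-15395 - 23463)/(j + 767) = (-15395 - 23463)/(-48321 + 767) = -38858/(-47554) = -38858*(-1/47554) = 19429/23777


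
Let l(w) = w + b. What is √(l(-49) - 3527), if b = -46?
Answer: I*√3622 ≈ 60.183*I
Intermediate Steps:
l(w) = -46 + w (l(w) = w - 46 = -46 + w)
√(l(-49) - 3527) = √((-46 - 49) - 3527) = √(-95 - 3527) = √(-3622) = I*√3622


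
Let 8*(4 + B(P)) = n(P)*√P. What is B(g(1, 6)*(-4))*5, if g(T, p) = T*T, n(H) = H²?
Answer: -20 + 20*I ≈ -20.0 + 20.0*I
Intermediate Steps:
g(T, p) = T²
B(P) = -4 + P^(5/2)/8 (B(P) = -4 + (P²*√P)/8 = -4 + P^(5/2)/8)
B(g(1, 6)*(-4))*5 = (-4 + (1²*(-4))^(5/2)/8)*5 = (-4 + (1*(-4))^(5/2)/8)*5 = (-4 + (-4)^(5/2)/8)*5 = (-4 + (32*I)/8)*5 = (-4 + 4*I)*5 = -20 + 20*I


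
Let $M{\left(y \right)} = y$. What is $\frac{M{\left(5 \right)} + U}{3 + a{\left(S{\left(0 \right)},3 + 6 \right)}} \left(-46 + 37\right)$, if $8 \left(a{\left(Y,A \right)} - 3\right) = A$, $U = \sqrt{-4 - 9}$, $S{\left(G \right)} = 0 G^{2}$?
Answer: $- \frac{120}{19} - \frac{24 i \sqrt{13}}{19} \approx -6.3158 - 4.5544 i$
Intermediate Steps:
$S{\left(G \right)} = 0$
$U = i \sqrt{13}$ ($U = \sqrt{-13} = i \sqrt{13} \approx 3.6056 i$)
$a{\left(Y,A \right)} = 3 + \frac{A}{8}$
$\frac{M{\left(5 \right)} + U}{3 + a{\left(S{\left(0 \right)},3 + 6 \right)}} \left(-46 + 37\right) = \frac{5 + i \sqrt{13}}{3 + \left(3 + \frac{3 + 6}{8}\right)} \left(-46 + 37\right) = \frac{5 + i \sqrt{13}}{3 + \left(3 + \frac{1}{8} \cdot 9\right)} \left(-9\right) = \frac{5 + i \sqrt{13}}{3 + \left(3 + \frac{9}{8}\right)} \left(-9\right) = \frac{5 + i \sqrt{13}}{3 + \frac{33}{8}} \left(-9\right) = \frac{5 + i \sqrt{13}}{\frac{57}{8}} \left(-9\right) = \left(5 + i \sqrt{13}\right) \frac{8}{57} \left(-9\right) = \left(\frac{40}{57} + \frac{8 i \sqrt{13}}{57}\right) \left(-9\right) = - \frac{120}{19} - \frac{24 i \sqrt{13}}{19}$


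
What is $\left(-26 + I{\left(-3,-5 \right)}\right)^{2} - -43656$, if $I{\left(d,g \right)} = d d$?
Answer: $43945$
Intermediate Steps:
$I{\left(d,g \right)} = d^{2}$
$\left(-26 + I{\left(-3,-5 \right)}\right)^{2} - -43656 = \left(-26 + \left(-3\right)^{2}\right)^{2} - -43656 = \left(-26 + 9\right)^{2} + 43656 = \left(-17\right)^{2} + 43656 = 289 + 43656 = 43945$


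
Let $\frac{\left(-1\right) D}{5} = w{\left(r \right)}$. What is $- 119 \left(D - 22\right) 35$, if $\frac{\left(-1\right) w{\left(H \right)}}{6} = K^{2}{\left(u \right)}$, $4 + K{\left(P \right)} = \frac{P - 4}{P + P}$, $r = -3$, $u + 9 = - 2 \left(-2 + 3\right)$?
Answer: $- \frac{310754815}{242} \approx -1.2841 \cdot 10^{6}$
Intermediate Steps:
$u = -11$ ($u = -9 - 2 \left(-2 + 3\right) = -9 - 2 = -11$)
$K{\left(P \right)} = -4 + \frac{-4 + P}{2 P}$ ($K{\left(P \right)} = -4 + \frac{P - 4}{P + P} = -4 + \frac{-4 + P}{2 P}$)
$w{\left(H \right)} = - \frac{15987}{242}$ ($w{\left(H \right)} = - 6 \left(- \frac{7}{2} - \frac{2}{-11}\right)^{2} = - 6 \left(- \frac{7}{2} - - \frac{2}{11}\right)^{2} = - 6 \left(- \frac{7}{2} + \frac{2}{11}\right)^{2} = - 6 \left(- \frac{73}{22}\right)^{2} = \left(-6\right) \frac{5329}{484} = - \frac{15987}{242}$)
$D = \frac{79935}{242}$ ($D = \left(-5\right) \left(- \frac{15987}{242}\right) = \frac{79935}{242} \approx 330.31$)
$- 119 \left(D - 22\right) 35 = - 119 \left(\frac{79935}{242} - 22\right) 35 = - 119 \cdot \frac{74611}{242} \cdot 35 = \left(-119\right) \frac{2611385}{242} = - \frac{310754815}{242}$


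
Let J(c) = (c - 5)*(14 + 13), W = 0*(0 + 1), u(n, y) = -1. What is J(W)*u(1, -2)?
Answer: 135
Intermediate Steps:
W = 0 (W = 0*1 = 0)
J(c) = -135 + 27*c (J(c) = (-5 + c)*27 = -135 + 27*c)
J(W)*u(1, -2) = (-135 + 27*0)*(-1) = (-135 + 0)*(-1) = -135*(-1) = 135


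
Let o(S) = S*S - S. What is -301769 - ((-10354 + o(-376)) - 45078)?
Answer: -388089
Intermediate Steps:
o(S) = S² - S
-301769 - ((-10354 + o(-376)) - 45078) = -301769 - ((-10354 - 376*(-1 - 376)) - 45078) = -301769 - ((-10354 - 376*(-377)) - 45078) = -301769 - ((-10354 + 141752) - 45078) = -301769 - (131398 - 45078) = -301769 - 1*86320 = -301769 - 86320 = -388089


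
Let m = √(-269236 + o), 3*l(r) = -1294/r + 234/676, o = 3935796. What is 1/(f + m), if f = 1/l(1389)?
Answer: 1145337453/819518779428238 + 894052898*√57290/409759389714119 ≈ 0.00052364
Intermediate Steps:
l(r) = 3/26 - 1294/(3*r) (l(r) = (-1294/r + 234/676)/3 = (-1294/r + 234*(1/676))/3 = (-1294/r + 9/26)/3 = (9/26 - 1294/r)/3 = 3/26 - 1294/(3*r))
f = -108342/21143 (f = 1/((1/78)*(-33644 + 9*1389)/1389) = 1/((1/78)*(1/1389)*(-33644 + 12501)) = 1/((1/78)*(1/1389)*(-21143)) = 1/(-21143/108342) = -108342/21143 ≈ -5.1243)
m = 8*√57290 (m = √(-269236 + 3935796) = √3666560 = 8*√57290 ≈ 1914.8)
1/(f + m) = 1/(-108342/21143 + 8*√57290)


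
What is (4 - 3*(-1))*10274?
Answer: 71918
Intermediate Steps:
(4 - 3*(-1))*10274 = (4 + 3)*10274 = 7*10274 = 71918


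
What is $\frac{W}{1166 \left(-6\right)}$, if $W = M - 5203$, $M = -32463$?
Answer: $\frac{18833}{3498} \approx 5.3839$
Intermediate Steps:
$W = -37666$ ($W = -32463 - 5203 = -37666$)
$\frac{W}{1166 \left(-6\right)} = - \frac{37666}{1166 \left(-6\right)} = - \frac{37666}{-6996} = \left(-37666\right) \left(- \frac{1}{6996}\right) = \frac{18833}{3498}$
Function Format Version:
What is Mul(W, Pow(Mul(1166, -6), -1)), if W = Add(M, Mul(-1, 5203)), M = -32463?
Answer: Rational(18833, 3498) ≈ 5.3839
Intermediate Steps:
W = -37666 (W = Add(-32463, Mul(-1, 5203)) = Add(-32463, -5203) = -37666)
Mul(W, Pow(Mul(1166, -6), -1)) = Mul(-37666, Pow(Mul(1166, -6), -1)) = Mul(-37666, Pow(-6996, -1)) = Mul(-37666, Rational(-1, 6996)) = Rational(18833, 3498)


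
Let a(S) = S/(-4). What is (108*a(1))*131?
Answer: -3537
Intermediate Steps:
a(S) = -S/4 (a(S) = S*(-¼) = -S/4)
(108*a(1))*131 = (108*(-¼*1))*131 = (108*(-¼))*131 = -27*131 = -3537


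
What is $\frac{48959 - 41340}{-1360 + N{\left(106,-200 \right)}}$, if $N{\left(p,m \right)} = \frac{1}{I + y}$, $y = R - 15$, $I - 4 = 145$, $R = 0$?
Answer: $- \frac{1020946}{182239} \approx -5.6022$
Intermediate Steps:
$I = 149$ ($I = 4 + 145 = 149$)
$y = -15$ ($y = 0 - 15 = -15$)
$N{\left(p,m \right)} = \frac{1}{134}$ ($N{\left(p,m \right)} = \frac{1}{149 - 15} = \frac{1}{134}$)
$\frac{48959 - 41340}{-1360 + N{\left(106,-200 \right)}} = \frac{48959 - 41340}{-1360 + \frac{1}{134}} = \frac{7619}{- \frac{182239}{134}} = 7619 \left(- \frac{134}{182239}\right) = - \frac{1020946}{182239}$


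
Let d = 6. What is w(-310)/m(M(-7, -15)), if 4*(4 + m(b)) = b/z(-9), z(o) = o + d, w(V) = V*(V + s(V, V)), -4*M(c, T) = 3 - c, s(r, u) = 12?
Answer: -2217120/91 ≈ -24364.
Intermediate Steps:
M(c, T) = -¾ + c/4 (M(c, T) = -(3 - c)/4 = -¾ + c/4)
w(V) = V*(12 + V) (w(V) = V*(V + 12) = V*(12 + V))
z(o) = 6 + o (z(o) = o + 6 = 6 + o)
m(b) = -4 - b/12 (m(b) = -4 + (b/(6 - 9))/4 = -4 + (b/(-3))/4 = -4 + (b*(-⅓))/4 = -4 + (-b/3)/4 = -4 - b/12)
w(-310)/m(M(-7, -15)) = (-310*(12 - 310))/(-4 - (-¾ + (¼)*(-7))/12) = (-310*(-298))/(-4 - (-¾ - 7/4)/12) = 92380/(-4 - 1/12*(-5/2)) = 92380/(-4 + 5/24) = 92380/(-91/24) = 92380*(-24/91) = -2217120/91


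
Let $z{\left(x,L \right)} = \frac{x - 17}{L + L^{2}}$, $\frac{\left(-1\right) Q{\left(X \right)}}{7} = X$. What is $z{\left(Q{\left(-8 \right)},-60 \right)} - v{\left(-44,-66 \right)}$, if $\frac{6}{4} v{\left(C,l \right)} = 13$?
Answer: $- \frac{30641}{3540} \approx -8.6557$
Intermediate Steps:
$Q{\left(X \right)} = - 7 X$
$v{\left(C,l \right)} = \frac{26}{3}$ ($v{\left(C,l \right)} = \frac{2}{3} \cdot 13 = \frac{26}{3}$)
$z{\left(x,L \right)} = \frac{-17 + x}{L + L^{2}}$
$z{\left(Q{\left(-8 \right)},-60 \right)} - v{\left(-44,-66 \right)} = \frac{-17 - -56}{\left(-60\right) \left(1 - 60\right)} - \frac{26}{3} = - \frac{-17 + 56}{60 \left(-59\right)} - \frac{26}{3} = \left(- \frac{1}{60}\right) \left(- \frac{1}{59}\right) 39 - \frac{26}{3} = \frac{13}{1180} - \frac{26}{3} = - \frac{30641}{3540}$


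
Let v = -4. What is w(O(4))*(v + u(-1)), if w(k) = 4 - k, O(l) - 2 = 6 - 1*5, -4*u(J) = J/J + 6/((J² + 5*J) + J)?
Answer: -79/20 ≈ -3.9500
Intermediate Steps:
u(J) = -¼ - 3/(2*(J² + 6*J)) (u(J) = -(J/J + 6/((J² + 5*J) + J))/4 = -(1 + 6/(J² + 6*J))/4 = -¼ - 3/(2*(J² + 6*J)))
O(l) = 3 (O(l) = 2 + (6 - 1*5) = 2 + (6 - 5) = 2 + 1 = 3)
w(O(4))*(v + u(-1)) = (4 - 1*3)*(-4 + (¼)*(-6 - 1*(-1)² - 6*(-1))/(-1*(6 - 1))) = (4 - 3)*(-4 + (¼)*(-1)*(-6 - 1*1 + 6)/5) = 1*(-4 + (¼)*(-1)*(⅕)*(-6 - 1 + 6)) = 1*(-4 + (¼)*(-1)*(⅕)*(-1)) = 1*(-4 + 1/20) = 1*(-79/20) = -79/20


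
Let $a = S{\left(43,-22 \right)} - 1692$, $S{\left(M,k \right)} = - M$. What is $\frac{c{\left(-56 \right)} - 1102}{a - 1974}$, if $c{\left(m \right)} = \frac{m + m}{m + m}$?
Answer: $\frac{1101}{3709} \approx 0.29685$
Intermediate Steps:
$c{\left(m \right)} = 1$ ($c{\left(m \right)} = \frac{2 m}{2 m} = 2 m \frac{1}{2 m} = 1$)
$a = -1735$ ($a = \left(-1\right) 43 - 1692 = -43 - 1692 = -1735$)
$\frac{c{\left(-56 \right)} - 1102}{a - 1974} = \frac{1 - 1102}{-1735 - 1974} = - \frac{1101}{-3709} = \left(-1101\right) \left(- \frac{1}{3709}\right) = \frac{1101}{3709}$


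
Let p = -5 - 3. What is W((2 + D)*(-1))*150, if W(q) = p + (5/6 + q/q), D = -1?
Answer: -925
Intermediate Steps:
p = -8
W(q) = -37/6 (W(q) = -8 + (5/6 + q/q) = -8 + (5*(⅙) + 1) = -8 + (⅚ + 1) = -8 + 11/6 = -37/6)
W((2 + D)*(-1))*150 = -37/6*150 = -925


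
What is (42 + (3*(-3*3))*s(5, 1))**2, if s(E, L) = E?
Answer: 8649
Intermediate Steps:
(42 + (3*(-3*3))*s(5, 1))**2 = (42 + (3*(-3*3))*5)**2 = (42 + (3*(-9))*5)**2 = (42 - 27*5)**2 = (42 - 135)**2 = (-93)**2 = 8649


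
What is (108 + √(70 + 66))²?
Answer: 11800 + 432*√34 ≈ 14319.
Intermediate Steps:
(108 + √(70 + 66))² = (108 + √136)² = (108 + 2*√34)²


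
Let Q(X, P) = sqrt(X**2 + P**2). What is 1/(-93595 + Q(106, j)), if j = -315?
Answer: -93595/8759913564 - sqrt(110461)/8759913564 ≈ -1.0722e-5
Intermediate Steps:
Q(X, P) = sqrt(P**2 + X**2)
1/(-93595 + Q(106, j)) = 1/(-93595 + sqrt((-315)**2 + 106**2)) = 1/(-93595 + sqrt(99225 + 11236)) = 1/(-93595 + sqrt(110461))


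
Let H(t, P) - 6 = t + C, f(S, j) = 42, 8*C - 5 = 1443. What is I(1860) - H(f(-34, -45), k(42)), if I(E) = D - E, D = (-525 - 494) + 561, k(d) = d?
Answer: -2547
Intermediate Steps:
C = 181 (C = 5/8 + (⅛)*1443 = 5/8 + 1443/8 = 181)
D = -458 (D = -1019 + 561 = -458)
I(E) = -458 - E
H(t, P) = 187 + t (H(t, P) = 6 + (t + 181) = 6 + (181 + t) = 187 + t)
I(1860) - H(f(-34, -45), k(42)) = (-458 - 1*1860) - (187 + 42) = (-458 - 1860) - 1*229 = -2318 - 229 = -2547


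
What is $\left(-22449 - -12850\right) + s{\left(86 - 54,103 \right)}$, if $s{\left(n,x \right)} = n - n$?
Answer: $-9599$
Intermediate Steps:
$s{\left(n,x \right)} = 0$
$\left(-22449 - -12850\right) + s{\left(86 - 54,103 \right)} = \left(-22449 - -12850\right) + 0 = \left(-22449 + 12850\right) + 0 = -9599 + 0 = -9599$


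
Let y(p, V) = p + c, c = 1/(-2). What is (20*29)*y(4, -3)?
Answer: 2030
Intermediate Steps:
c = -½ ≈ -0.50000
y(p, V) = -½ + p (y(p, V) = p - ½ = -½ + p)
(20*29)*y(4, -3) = (20*29)*(-½ + 4) = 580*(7/2) = 2030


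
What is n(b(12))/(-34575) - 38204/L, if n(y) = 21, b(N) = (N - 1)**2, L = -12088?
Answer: 110054121/34828550 ≈ 3.1599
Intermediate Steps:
b(N) = (-1 + N)**2
n(b(12))/(-34575) - 38204/L = 21/(-34575) - 38204/(-12088) = 21*(-1/34575) - 38204*(-1/12088) = -7/11525 + 9551/3022 = 110054121/34828550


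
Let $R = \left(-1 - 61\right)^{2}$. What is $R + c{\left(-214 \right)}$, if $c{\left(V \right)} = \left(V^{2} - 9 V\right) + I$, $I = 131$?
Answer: $51697$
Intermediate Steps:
$R = 3844$ ($R = \left(-62\right)^{2} = 3844$)
$c{\left(V \right)} = 131 + V^{2} - 9 V$ ($c{\left(V \right)} = \left(V^{2} - 9 V\right) + 131 = 131 + V^{2} - 9 V$)
$R + c{\left(-214 \right)} = 3844 + \left(131 + \left(-214\right)^{2} - -1926\right) = 3844 + \left(131 + 45796 + 1926\right) = 3844 + 47853 = 51697$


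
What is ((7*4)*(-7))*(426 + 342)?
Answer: -150528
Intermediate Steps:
((7*4)*(-7))*(426 + 342) = (28*(-7))*768 = -196*768 = -150528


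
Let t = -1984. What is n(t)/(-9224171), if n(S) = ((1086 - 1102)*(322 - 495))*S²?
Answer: -10895556608/9224171 ≈ -1181.2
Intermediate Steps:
n(S) = 2768*S² (n(S) = (-16*(-173))*S² = 2768*S²)
n(t)/(-9224171) = (2768*(-1984)²)/(-9224171) = (2768*3936256)*(-1/9224171) = 10895556608*(-1/9224171) = -10895556608/9224171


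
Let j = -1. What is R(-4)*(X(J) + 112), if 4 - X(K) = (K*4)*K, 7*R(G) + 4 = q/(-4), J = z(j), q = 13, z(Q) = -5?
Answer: -116/7 ≈ -16.571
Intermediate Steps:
J = -5
R(G) = -29/28 (R(G) = -4/7 + (13/(-4))/7 = -4/7 + (13*(-1/4))/7 = -4/7 + (1/7)*(-13/4) = -4/7 - 13/28 = -29/28)
X(K) = 4 - 4*K**2 (X(K) = 4 - K*4*K = 4 - 4*K*K = 4 - 4*K**2)
R(-4)*(X(J) + 112) = -29*((4 - 4*(-5)**2) + 112)/28 = -29*((4 - 4*25) + 112)/28 = -29*((4 - 100) + 112)/28 = -29*(-96 + 112)/28 = -29/28*16 = -116/7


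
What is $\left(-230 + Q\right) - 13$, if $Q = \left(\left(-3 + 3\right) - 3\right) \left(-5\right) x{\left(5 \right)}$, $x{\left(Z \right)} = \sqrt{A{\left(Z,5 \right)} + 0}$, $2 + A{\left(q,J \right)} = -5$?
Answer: $-243 + 15 i \sqrt{7} \approx -243.0 + 39.686 i$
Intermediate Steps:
$A{\left(q,J \right)} = -7$ ($A{\left(q,J \right)} = -2 - 5 = -7$)
$x{\left(Z \right)} = i \sqrt{7}$ ($x{\left(Z \right)} = \sqrt{-7 + 0} = \sqrt{-7} = i \sqrt{7}$)
$Q = 15 i \sqrt{7}$ ($Q = \left(\left(-3 + 3\right) - 3\right) \left(-5\right) i \sqrt{7} = \left(0 - 3\right) \left(-5\right) i \sqrt{7} = \left(-3\right) \left(-5\right) i \sqrt{7} = 15 i \sqrt{7} \approx 39.686 i$)
$\left(-230 + Q\right) - 13 = \left(-230 + 15 i \sqrt{7}\right) - 13 = -243 + 15 i \sqrt{7}$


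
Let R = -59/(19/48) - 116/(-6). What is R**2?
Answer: 54671236/3249 ≈ 16827.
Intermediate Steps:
R = -7394/57 (R = -59/(19*(1/48)) - 116*(-1/6) = -59/19/48 + 58/3 = -59*48/19 + 58/3 = -2832/19 + 58/3 = -7394/57 ≈ -129.72)
R**2 = (-7394/57)**2 = 54671236/3249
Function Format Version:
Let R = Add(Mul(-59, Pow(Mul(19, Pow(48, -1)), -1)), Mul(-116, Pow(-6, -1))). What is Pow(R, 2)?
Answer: Rational(54671236, 3249) ≈ 16827.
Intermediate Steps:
R = Rational(-7394, 57) (R = Add(Mul(-59, Pow(Mul(19, Rational(1, 48)), -1)), Mul(-116, Rational(-1, 6))) = Add(Mul(-59, Pow(Rational(19, 48), -1)), Rational(58, 3)) = Add(Mul(-59, Rational(48, 19)), Rational(58, 3)) = Add(Rational(-2832, 19), Rational(58, 3)) = Rational(-7394, 57) ≈ -129.72)
Pow(R, 2) = Pow(Rational(-7394, 57), 2) = Rational(54671236, 3249)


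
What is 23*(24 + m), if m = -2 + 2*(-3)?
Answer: 368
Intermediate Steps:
m = -8 (m = -2 - 6 = -8)
23*(24 + m) = 23*(24 - 8) = 23*16 = 368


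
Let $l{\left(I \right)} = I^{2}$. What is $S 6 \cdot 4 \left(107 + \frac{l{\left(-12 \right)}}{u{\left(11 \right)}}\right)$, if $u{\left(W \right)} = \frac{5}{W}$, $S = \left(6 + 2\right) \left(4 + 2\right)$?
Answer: $\frac{2441088}{5} \approx 4.8822 \cdot 10^{5}$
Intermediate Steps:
$S = 48$ ($S = 8 \cdot 6 = 48$)
$S 6 \cdot 4 \left(107 + \frac{l{\left(-12 \right)}}{u{\left(11 \right)}}\right) = 48 \cdot 6 \cdot 4 \left(107 + \frac{\left(-12\right)^{2}}{5 \cdot \frac{1}{11}}\right) = 288 \cdot 4 \left(107 + \frac{144}{5 \cdot \frac{1}{11}}\right) = 1152 \left(107 + \frac{144}{\frac{5}{11}}\right) = 1152 \left(107 + 144 \cdot \frac{11}{5}\right) = 1152 \left(107 + \frac{1584}{5}\right) = 1152 \cdot \frac{2119}{5} = \frac{2441088}{5}$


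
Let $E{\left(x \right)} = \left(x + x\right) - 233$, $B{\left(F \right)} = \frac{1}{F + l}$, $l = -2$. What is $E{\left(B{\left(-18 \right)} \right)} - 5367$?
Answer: $- \frac{56001}{10} \approx -5600.1$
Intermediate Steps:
$B{\left(F \right)} = \frac{1}{-2 + F}$ ($B{\left(F \right)} = \frac{1}{F - 2} = \frac{1}{-2 + F}$)
$E{\left(x \right)} = -233 + 2 x$ ($E{\left(x \right)} = 2 x - 233 = -233 + 2 x$)
$E{\left(B{\left(-18 \right)} \right)} - 5367 = \left(-233 + \frac{2}{-2 - 18}\right) - 5367 = \left(-233 + \frac{2}{-20}\right) - 5367 = \left(-233 + 2 \left(- \frac{1}{20}\right)\right) - 5367 = \left(-233 - \frac{1}{10}\right) - 5367 = - \frac{2331}{10} - 5367 = - \frac{56001}{10}$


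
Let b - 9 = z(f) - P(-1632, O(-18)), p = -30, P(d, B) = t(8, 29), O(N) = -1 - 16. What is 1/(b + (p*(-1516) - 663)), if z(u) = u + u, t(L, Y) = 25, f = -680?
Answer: 1/43441 ≈ 2.3020e-5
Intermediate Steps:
O(N) = -17
P(d, B) = 25
z(u) = 2*u
b = -1376 (b = 9 + (2*(-680) - 1*25) = 9 + (-1360 - 25) = 9 - 1385 = -1376)
1/(b + (p*(-1516) - 663)) = 1/(-1376 + (-30*(-1516) - 663)) = 1/(-1376 + (45480 - 663)) = 1/(-1376 + 44817) = 1/43441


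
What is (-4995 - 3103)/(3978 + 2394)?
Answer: -4049/3186 ≈ -1.2709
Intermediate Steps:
(-4995 - 3103)/(3978 + 2394) = -8098/6372 = -8098*1/6372 = -4049/3186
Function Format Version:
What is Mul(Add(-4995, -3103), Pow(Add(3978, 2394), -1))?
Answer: Rational(-4049, 3186) ≈ -1.2709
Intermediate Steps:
Mul(Add(-4995, -3103), Pow(Add(3978, 2394), -1)) = Mul(-8098, Pow(6372, -1)) = Mul(-8098, Rational(1, 6372)) = Rational(-4049, 3186)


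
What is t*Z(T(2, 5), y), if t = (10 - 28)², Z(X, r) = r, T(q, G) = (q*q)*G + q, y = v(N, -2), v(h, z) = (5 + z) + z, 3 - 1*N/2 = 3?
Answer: 324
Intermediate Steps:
N = 0 (N = 6 - 2*3 = 6 - 6 = 0)
v(h, z) = 5 + 2*z
y = 1 (y = 5 + 2*(-2) = 5 - 4 = 1)
T(q, G) = q + G*q² (T(q, G) = q²*G + q = G*q² + q = q + G*q²)
t = 324 (t = (-18)² = 324)
t*Z(T(2, 5), y) = 324*1 = 324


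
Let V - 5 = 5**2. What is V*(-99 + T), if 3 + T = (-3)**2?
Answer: -2790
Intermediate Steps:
V = 30 (V = 5 + 5**2 = 5 + 25 = 30)
T = 6 (T = -3 + (-3)**2 = -3 + 9 = 6)
V*(-99 + T) = 30*(-99 + 6) = 30*(-93) = -2790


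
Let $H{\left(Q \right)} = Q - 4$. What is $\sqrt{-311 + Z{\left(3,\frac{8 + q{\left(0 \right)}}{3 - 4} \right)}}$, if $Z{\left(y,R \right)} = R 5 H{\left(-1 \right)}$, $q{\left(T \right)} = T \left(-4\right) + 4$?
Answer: $i \sqrt{11} \approx 3.3166 i$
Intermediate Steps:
$H{\left(Q \right)} = -4 + Q$ ($H{\left(Q \right)} = Q - 4 = -4 + Q$)
$q{\left(T \right)} = 4 - 4 T$ ($q{\left(T \right)} = - 4 T + 4 = 4 - 4 T$)
$Z{\left(y,R \right)} = - 25 R$ ($Z{\left(y,R \right)} = R 5 \left(-4 - 1\right) = 5 R \left(-5\right) = - 25 R$)
$\sqrt{-311 + Z{\left(3,\frac{8 + q{\left(0 \right)}}{3 - 4} \right)}} = \sqrt{-311 - 25 \frac{8 + \left(4 - 0\right)}{3 - 4}} = \sqrt{-311 - 25 \frac{8 + \left(4 + 0\right)}{-1}} = \sqrt{-311 - 25 \left(8 + 4\right) \left(-1\right)} = \sqrt{-311 - 25 \cdot 12 \left(-1\right)} = \sqrt{-311 - -300} = \sqrt{-311 + 300} = \sqrt{-11} = i \sqrt{11}$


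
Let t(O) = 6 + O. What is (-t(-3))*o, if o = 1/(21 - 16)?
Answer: -3/5 ≈ -0.60000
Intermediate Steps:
o = 1/5 ≈ 0.20000
(-t(-3))*o = -(6 - 3)*(1/5) = -1*3*(1/5) = -3*1/5 = -3/5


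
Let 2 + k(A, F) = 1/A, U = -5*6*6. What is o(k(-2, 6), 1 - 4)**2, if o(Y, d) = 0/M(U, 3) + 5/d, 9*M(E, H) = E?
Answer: 25/9 ≈ 2.7778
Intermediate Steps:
U = -180 (U = -30*6 = -180)
k(A, F) = -2 + 1/A
M(E, H) = E/9
o(Y, d) = 5/d (o(Y, d) = 0/(((1/9)*(-180))) + 5/d = 0/(-20) + 5/d = 0*(-1/20) + 5/d = 0 + 5/d = 5/d)
o(k(-2, 6), 1 - 4)**2 = (5/(1 - 4))**2 = (5/(-3))**2 = (5*(-1/3))**2 = (-5/3)**2 = 25/9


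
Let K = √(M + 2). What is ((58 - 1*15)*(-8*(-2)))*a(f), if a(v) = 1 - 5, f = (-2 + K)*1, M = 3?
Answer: -2752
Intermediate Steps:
K = √5 (K = √(3 + 2) = √5 ≈ 2.2361)
f = -2 + √5 (f = (-2 + √5)*1 = -2 + √5 ≈ 0.23607)
a(v) = -4
((58 - 1*15)*(-8*(-2)))*a(f) = ((58 - 1*15)*(-8*(-2)))*(-4) = ((58 - 15)*16)*(-4) = (43*16)*(-4) = 688*(-4) = -2752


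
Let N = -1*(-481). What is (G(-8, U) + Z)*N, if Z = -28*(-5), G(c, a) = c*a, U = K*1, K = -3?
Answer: 78884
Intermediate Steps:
U = -3 (U = -3*1 = -3)
G(c, a) = a*c
N = 481
Z = 140
(G(-8, U) + Z)*N = (-3*(-8) + 140)*481 = (24 + 140)*481 = 164*481 = 78884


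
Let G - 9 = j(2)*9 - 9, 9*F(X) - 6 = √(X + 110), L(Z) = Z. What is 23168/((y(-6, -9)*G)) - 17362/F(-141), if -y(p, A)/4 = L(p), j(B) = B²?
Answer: -25265288/1809 + 156258*I*√31/67 ≈ -13966.0 + 12985.0*I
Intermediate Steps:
F(X) = ⅔ + √(110 + X)/9 (F(X) = ⅔ + √(X + 110)/9 = ⅔ + √(110 + X)/9)
y(p, A) = -4*p
G = 36 (G = 9 + (2²*9 - 9) = 9 + (4*9 - 9) = 9 + (36 - 9) = 9 + 27 = 36)
23168/((y(-6, -9)*G)) - 17362/F(-141) = 23168/((-4*(-6)*36)) - 17362/(⅔ + √(110 - 141)/9) = 23168/((24*36)) - 17362/(⅔ + √(-31)/9) = 23168/864 - 17362/(⅔ + (I*√31)/9) = 23168*(1/864) - 17362/(⅔ + I*√31/9) = 724/27 - 17362/(⅔ + I*√31/9)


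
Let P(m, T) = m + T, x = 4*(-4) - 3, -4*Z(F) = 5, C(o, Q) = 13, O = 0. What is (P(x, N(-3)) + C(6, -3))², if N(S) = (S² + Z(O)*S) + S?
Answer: 225/16 ≈ 14.063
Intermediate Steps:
Z(F) = -5/4 (Z(F) = -¼*5 = -5/4)
x = -19 (x = -16 - 3 = -19)
N(S) = S² - S/4 (N(S) = (S² - 5*S/4) + S = S² - S/4)
P(m, T) = T + m
(P(x, N(-3)) + C(6, -3))² = ((-3*(-¼ - 3) - 19) + 13)² = ((-3*(-13/4) - 19) + 13)² = ((39/4 - 19) + 13)² = (-37/4 + 13)² = (15/4)² = 225/16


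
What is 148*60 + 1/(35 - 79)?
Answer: 390719/44 ≈ 8880.0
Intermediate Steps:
148*60 + 1/(35 - 79) = 8880 + 1/(-44) = 8880 - 1/44 = 390719/44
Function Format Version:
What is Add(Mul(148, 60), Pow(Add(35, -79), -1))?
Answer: Rational(390719, 44) ≈ 8880.0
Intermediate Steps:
Add(Mul(148, 60), Pow(Add(35, -79), -1)) = Add(8880, Pow(-44, -1)) = Add(8880, Rational(-1, 44)) = Rational(390719, 44)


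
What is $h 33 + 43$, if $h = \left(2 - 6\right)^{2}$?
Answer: $571$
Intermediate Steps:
$h = 16$ ($h = \left(-4\right)^{2} = 16$)
$h 33 + 43 = 16 \cdot 33 + 43 = 528 + 43 = 571$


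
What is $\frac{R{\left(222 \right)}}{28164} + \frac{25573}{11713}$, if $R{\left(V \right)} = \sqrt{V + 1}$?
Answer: $\frac{25573}{11713} + \frac{\sqrt{223}}{28164} \approx 2.1838$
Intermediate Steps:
$R{\left(V \right)} = \sqrt{1 + V}$
$\frac{R{\left(222 \right)}}{28164} + \frac{25573}{11713} = \frac{\sqrt{1 + 222}}{28164} + \frac{25573}{11713} = \sqrt{223} \cdot \frac{1}{28164} + 25573 \cdot \frac{1}{11713} = \frac{\sqrt{223}}{28164} + \frac{25573}{11713} = \frac{25573}{11713} + \frac{\sqrt{223}}{28164}$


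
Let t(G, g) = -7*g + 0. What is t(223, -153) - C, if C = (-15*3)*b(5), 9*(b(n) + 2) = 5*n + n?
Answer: 1131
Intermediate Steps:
t(G, g) = -7*g
b(n) = -2 + 2*n/3 (b(n) = -2 + (5*n + n)/9 = -2 + (6*n)/9 = -2 + 2*n/3)
C = -60 (C = (-15*3)*(-2 + (⅔)*5) = -45*(-2 + 10/3) = -45*4/3 = -60)
t(223, -153) - C = -7*(-153) - 1*(-60) = 1071 + 60 = 1131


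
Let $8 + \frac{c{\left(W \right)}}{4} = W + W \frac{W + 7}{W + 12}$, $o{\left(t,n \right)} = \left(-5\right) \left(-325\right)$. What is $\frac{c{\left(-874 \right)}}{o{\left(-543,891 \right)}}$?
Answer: $- \frac{3036084}{700375} \approx -4.3349$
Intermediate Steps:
$o{\left(t,n \right)} = 1625$
$c{\left(W \right)} = -32 + 4 W + \frac{4 W \left(7 + W\right)}{12 + W}$ ($c{\left(W \right)} = -32 + 4 \left(W + W \frac{W + 7}{W + 12}\right) = -32 + 4 \left(W + W \frac{7 + W}{12 + W}\right) = -32 + 4 \left(W + \frac{W \left(7 + W\right)}{12 + W}\right) = -32 + \left(4 W + \frac{4 W \left(7 + W\right)}{12 + W}\right) = -32 + 4 W + \frac{4 W \left(7 + W\right)}{12 + W}$)
$\frac{c{\left(-874 \right)}}{o{\left(-543,891 \right)}} = \frac{4 \frac{1}{12 - 874} \left(-96 + 2 \left(-874\right)^{2} + 11 \left(-874\right)\right)}{1625} = \frac{4 \left(-96 + 2 \cdot 763876 - 9614\right)}{-862} \cdot \frac{1}{1625} = 4 \left(- \frac{1}{862}\right) \left(-96 + 1527752 - 9614\right) \frac{1}{1625} = 4 \left(- \frac{1}{862}\right) 1518042 \cdot \frac{1}{1625} = \left(- \frac{3036084}{431}\right) \frac{1}{1625} = - \frac{3036084}{700375}$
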